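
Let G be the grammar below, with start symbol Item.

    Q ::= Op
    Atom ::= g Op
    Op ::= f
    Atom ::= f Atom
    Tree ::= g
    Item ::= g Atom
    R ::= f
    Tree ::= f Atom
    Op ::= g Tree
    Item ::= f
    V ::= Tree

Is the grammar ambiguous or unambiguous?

Unambiguous

(V, Q, R are unreachable from Item, so their rules don't affect L(Item).) Restricted to the reachable nonterminals, every rule has the form A → t or A → t B, and no two rules for the same A share a first terminal. The grammar encodes a DFA — one run per string.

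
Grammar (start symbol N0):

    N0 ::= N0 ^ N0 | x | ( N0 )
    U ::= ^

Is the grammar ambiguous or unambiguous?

Ambiguous

Witness: x ^ x ^ x

Derivation 1: N0 ⇒ N0 ^ N0 ⇒ N0 ^ N0 ^ N0 ⇒ x ^ N0 ^ N0 ⇒ x ^ x ^ N0 ⇒ x ^ x ^ x
Derivation 2: N0 ⇒ N0 ^ N0 ⇒ x ^ N0 ⇒ x ^ N0 ^ N0 ⇒ x ^ x ^ N0 ⇒ x ^ x ^ x

Two distinct leftmost derivations for the same string.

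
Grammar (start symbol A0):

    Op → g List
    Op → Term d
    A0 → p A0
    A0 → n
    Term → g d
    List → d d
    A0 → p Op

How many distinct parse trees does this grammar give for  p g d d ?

2

Parse trees for p g d d:
  [A0 p [Op g [List d d]]]
  [A0 p [Op [Term g d] d]]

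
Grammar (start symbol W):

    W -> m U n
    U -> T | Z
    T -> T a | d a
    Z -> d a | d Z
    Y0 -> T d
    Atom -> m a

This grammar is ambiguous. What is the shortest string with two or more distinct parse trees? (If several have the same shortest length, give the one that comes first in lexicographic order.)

length 4: m d a n has 2 parse trees

Two derivations of m d a n:
  W ⇒ m U n ⇒ m T n ⇒ m d a n
  W ⇒ m U n ⇒ m Z n ⇒ m d a n

m d a n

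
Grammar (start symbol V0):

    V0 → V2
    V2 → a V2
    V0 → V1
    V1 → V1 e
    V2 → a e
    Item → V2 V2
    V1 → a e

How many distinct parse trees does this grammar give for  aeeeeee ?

Parse trees for aeeeeee:
  [V0 [V1 [V1 [V1 [V1 [V1 [V1 a e] e] e] e] e] e]]

1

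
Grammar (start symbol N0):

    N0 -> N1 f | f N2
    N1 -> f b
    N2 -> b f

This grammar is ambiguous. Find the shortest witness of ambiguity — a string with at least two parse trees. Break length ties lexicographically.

f b f

length 3: f b f has 2 parse trees

Two derivations of f b f:
  N0 ⇒ N1 f ⇒ f b f
  N0 ⇒ f N2 ⇒ f b f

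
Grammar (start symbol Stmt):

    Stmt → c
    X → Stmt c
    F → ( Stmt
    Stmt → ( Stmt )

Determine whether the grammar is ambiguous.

Unambiguous

(F, X are unreachable from Stmt, so their rules don't affect L(Stmt).) L(Stmt) is { openⁿ atom closeⁿ : n ≥ 0 }. The bracket depth fixes n, and the derivation is forced at every step.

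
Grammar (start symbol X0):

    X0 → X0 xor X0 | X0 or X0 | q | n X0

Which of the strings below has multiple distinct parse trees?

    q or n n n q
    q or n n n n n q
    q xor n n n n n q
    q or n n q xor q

q or n n n q: 1 tree
q or n n n n n q: 1 tree
q xor n n n n n q: 1 tree
q or n n q xor q: 4 trees

q or n n q xor q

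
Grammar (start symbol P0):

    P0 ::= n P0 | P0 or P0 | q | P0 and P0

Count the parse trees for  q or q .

Parse trees for q or q:
  [P0 [P0 q] or [P0 q]]

1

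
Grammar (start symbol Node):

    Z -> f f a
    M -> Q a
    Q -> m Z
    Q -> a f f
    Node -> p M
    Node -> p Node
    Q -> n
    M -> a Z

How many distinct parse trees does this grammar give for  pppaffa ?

2

Parse trees for pppaffa:
  [Node p [Node p [Node p [M [Q a f f] a]]]]
  [Node p [Node p [Node p [M a [Z f f a]]]]]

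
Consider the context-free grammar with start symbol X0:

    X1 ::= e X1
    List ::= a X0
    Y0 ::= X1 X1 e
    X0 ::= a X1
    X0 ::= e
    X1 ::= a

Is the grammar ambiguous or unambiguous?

Only X0, X1 are reachable from X0; ignoring the rest: Each reachable nonterminal has at most one production per leading terminal, and all productions are right-linear; the derivation is determined token-by-token.

Unambiguous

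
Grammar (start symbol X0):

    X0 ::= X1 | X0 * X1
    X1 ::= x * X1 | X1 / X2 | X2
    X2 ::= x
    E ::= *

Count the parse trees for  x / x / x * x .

Parse trees for x / x / x * x:
  [X0 [X0 [X1 [X1 [X1 [X2 x]] / [X2 x]] / [X2 x]]] * [X1 [X2 x]]]

1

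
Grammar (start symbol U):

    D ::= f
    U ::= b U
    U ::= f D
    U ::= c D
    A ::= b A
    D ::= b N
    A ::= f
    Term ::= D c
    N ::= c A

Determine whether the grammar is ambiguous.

Unambiguous

(Term is unreachable from U, so its rules don't affect L(U).) Each reachable nonterminal has at most one production per leading terminal, and all productions are right-linear; the derivation is determined token-by-token.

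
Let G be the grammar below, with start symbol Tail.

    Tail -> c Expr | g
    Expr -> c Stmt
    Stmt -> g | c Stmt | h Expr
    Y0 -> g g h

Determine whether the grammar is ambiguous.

Unambiguous

(Y0 is unreachable from Tail, so its rules don't affect L(Tail).) Each reachable nonterminal has at most one production per leading terminal, and all productions are right-linear; the derivation is determined token-by-token.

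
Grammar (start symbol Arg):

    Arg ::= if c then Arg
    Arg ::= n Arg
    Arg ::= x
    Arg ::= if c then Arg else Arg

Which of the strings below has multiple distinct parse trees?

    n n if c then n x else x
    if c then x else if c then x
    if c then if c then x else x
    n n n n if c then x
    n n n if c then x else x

n n if c then n x else x: 1 tree
if c then x else if c then x: 1 tree
if c then if c then x else x: 2 trees
n n n n if c then x: 1 tree
n n n if c then x else x: 1 tree

if c then if c then x else x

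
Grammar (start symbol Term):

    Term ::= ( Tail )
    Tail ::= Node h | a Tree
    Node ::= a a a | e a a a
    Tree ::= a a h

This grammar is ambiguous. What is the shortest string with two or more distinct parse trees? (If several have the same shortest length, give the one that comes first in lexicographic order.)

length 6: ( a a a h ) has 2 parse trees

Two derivations of ( a a a h ):
  Term ⇒ ( Tail ) ⇒ ( Node h ) ⇒ ( a a a h )
  Term ⇒ ( Tail ) ⇒ ( a Tree ) ⇒ ( a a a h )

( a a a h )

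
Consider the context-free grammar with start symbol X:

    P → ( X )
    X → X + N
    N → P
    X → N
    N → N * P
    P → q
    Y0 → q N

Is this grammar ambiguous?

(Y0 is unreachable from X, so its rules don't affect L(X).) X → X + N | N  ;  N → N * P | P  — a left-associative chain with P at the bottom. Each string factors uniquely by precedence.

Unambiguous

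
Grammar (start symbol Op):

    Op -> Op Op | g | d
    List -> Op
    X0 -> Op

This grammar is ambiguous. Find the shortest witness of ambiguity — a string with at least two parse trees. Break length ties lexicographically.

length 1: no string has ≥2 trees
length 2: no string has ≥2 trees
length 3: d d d has 2 parse trees

Two derivations of d d d:
  Op ⇒ Op Op ⇒ Op Op Op ⇒ d Op Op ⇒ d d Op ⇒ d d d
  Op ⇒ Op Op ⇒ d Op ⇒ d Op Op ⇒ d d Op ⇒ d d d

d d d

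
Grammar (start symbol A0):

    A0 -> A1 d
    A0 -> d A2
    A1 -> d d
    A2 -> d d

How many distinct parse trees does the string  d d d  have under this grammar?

2

Parse trees for d d d:
  [A0 [A1 d d] d]
  [A0 d [A2 d d]]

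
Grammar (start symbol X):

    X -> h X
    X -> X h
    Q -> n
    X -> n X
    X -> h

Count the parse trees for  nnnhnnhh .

8

Parse trees for nnnhnnhh:
  [X [X n [X n [X n [X h [X n [X n [X h]]]]]]] h]
  [X n [X [X n [X n [X h [X n [X n [X h]]]]]] h]]
  [X n [X n [X [X n [X h [X n [X n [X h]]]]] h]]]
  [X n [X n [X n [X h [X [X n [X n [X h]]] h]]]]]
  [X n [X n [X n [X h [X n [X [X n [X h]] h]]]]]]
  [X n [X n [X n [X h [X n [X n [X h [X h]]]]]]]]
  [X n [X n [X n [X h [X n [X n [X [X h] h]]]]]]]
  [X n [X n [X n [X [X h [X n [X n [X h]]]] h]]]]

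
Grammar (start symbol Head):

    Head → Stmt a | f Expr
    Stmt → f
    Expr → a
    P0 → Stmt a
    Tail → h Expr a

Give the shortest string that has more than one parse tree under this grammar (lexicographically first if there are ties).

f a

length 2: f a has 2 parse trees

Two derivations of f a:
  Head ⇒ Stmt a ⇒ f a
  Head ⇒ f Expr ⇒ f a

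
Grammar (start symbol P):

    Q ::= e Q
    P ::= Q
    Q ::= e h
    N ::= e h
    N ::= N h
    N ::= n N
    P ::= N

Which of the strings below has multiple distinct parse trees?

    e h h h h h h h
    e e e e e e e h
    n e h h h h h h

e h h h h h h h: 1 tree
e e e e e e e h: 1 tree
n e h h h h h h: 6 trees

n e h h h h h h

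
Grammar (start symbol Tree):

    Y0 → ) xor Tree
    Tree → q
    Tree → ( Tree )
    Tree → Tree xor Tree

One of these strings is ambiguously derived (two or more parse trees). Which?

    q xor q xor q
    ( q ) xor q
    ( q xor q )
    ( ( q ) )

q xor q xor q

q xor q xor q: 2 trees
( q ) xor q: 1 tree
( q xor q ): 1 tree
( ( q ) ): 1 tree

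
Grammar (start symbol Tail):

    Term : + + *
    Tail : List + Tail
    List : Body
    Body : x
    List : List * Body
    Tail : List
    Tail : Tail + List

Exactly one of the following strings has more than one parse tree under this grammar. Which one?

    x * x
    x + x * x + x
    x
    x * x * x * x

x + x * x + x

x * x: 1 tree
x + x * x + x: 4 trees
x: 1 tree
x * x * x * x: 1 tree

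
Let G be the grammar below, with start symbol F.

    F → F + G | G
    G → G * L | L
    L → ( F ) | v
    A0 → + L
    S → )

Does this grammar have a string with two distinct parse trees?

Only F, G, L are reachable from F; ignoring the rest: This is a standard precedence ladder (F over G over L), with each level left-recursive on its own operator ('+' at F, '*' at G). That structure is LR(1), hence unambiguous.

Unambiguous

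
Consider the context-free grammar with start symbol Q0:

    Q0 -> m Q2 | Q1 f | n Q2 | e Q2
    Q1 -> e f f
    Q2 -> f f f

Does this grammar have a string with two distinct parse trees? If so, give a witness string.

Ambiguous

Witness: e f f f

Derivation 1: Q0 ⇒ Q1 f ⇒ e f f f
Derivation 2: Q0 ⇒ e Q2 ⇒ e f f f

Two distinct leftmost derivations for the same string.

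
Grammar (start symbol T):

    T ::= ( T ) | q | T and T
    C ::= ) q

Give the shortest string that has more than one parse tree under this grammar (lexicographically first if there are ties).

q and q and q

length 1: no string has ≥2 trees
length 3: no string has ≥2 trees
length 5: q and q and q has 2 parse trees

Two derivations of q and q and q:
  T ⇒ T and T ⇒ q and T ⇒ q and T and T ⇒ q and q and T ⇒ q and q and q
  T ⇒ T and T ⇒ T and T and T ⇒ q and T and T ⇒ q and q and T ⇒ q and q and q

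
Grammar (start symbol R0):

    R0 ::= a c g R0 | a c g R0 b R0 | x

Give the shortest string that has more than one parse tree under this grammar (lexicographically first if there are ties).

length 1: no string has ≥2 trees
length 4: no string has ≥2 trees
length 6: no string has ≥2 trees
length 7: no string has ≥2 trees
length 9: a c g a c g x b x has 2 parse trees

Two derivations of a c g a c g x b x:
  R0 ⇒ a c g R0 ⇒ a c g a c g R0 b R0 ⇒ a c g a c g x b R0 ⇒ a c g a c g x b x
  R0 ⇒ a c g R0 b R0 ⇒ a c g a c g R0 b R0 ⇒ a c g a c g x b R0 ⇒ a c g a c g x b x

a c g a c g x b x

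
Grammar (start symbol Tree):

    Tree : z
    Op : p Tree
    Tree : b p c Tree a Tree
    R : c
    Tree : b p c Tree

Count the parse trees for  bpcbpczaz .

2

Parse trees for bpcbpczaz:
  [Tree b p c [Tree b p c [Tree z]] a [Tree z]]
  [Tree b p c [Tree b p c [Tree z] a [Tree z]]]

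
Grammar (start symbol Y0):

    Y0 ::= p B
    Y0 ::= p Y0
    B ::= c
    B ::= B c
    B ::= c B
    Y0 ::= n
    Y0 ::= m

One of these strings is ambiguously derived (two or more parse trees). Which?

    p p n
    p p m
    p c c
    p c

p c c

p p n: 1 tree
p p m: 1 tree
p c c: 2 trees
p c: 1 tree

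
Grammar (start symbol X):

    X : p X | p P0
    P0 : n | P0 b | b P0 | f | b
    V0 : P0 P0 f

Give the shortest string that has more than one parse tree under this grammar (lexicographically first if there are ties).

length 2: no string has ≥2 trees
length 3: p b b has 2 parse trees

Two derivations of p b b:
  X ⇒ p P0 ⇒ p P0 b ⇒ p b b
  X ⇒ p P0 ⇒ p b P0 ⇒ p b b

p b b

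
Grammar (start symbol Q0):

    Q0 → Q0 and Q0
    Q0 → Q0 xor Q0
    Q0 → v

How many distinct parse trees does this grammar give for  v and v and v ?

2

Parse trees for v and v and v:
  [Q0 [Q0 v] and [Q0 [Q0 v] and [Q0 v]]]
  [Q0 [Q0 [Q0 v] and [Q0 v]] and [Q0 v]]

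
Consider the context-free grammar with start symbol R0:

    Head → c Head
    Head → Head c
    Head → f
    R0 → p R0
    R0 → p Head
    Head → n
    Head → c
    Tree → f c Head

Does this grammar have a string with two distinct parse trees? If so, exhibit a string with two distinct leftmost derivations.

Witness: p c c

Derivation 1: R0 ⇒ p Head ⇒ p c Head ⇒ p c c
Derivation 2: R0 ⇒ p Head ⇒ p Head c ⇒ p c c

Two distinct leftmost derivations for the same string.

Ambiguous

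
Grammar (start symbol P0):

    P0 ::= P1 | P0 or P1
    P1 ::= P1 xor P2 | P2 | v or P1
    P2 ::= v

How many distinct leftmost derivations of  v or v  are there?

Parse trees for v or v:
  [P0 [P1 v or [P1 [P2 v]]]]
  [P0 [P0 [P1 [P2 v]]] or [P1 [P2 v]]]

2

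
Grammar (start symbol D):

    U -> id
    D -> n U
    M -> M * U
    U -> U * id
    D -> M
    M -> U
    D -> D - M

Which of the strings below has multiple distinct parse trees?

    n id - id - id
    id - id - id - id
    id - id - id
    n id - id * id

n id - id * id

n id - id - id: 1 tree
id - id - id - id: 1 tree
id - id - id: 1 tree
n id - id * id: 2 trees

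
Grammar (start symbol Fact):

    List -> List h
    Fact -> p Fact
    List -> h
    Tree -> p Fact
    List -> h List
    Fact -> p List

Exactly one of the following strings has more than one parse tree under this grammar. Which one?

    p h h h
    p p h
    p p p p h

p h h h: 4 trees
p p h: 1 tree
p p p p h: 1 tree

p h h h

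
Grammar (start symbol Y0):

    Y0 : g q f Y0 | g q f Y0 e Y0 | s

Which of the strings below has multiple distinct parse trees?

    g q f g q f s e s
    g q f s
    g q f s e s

g q f g q f s e s

g q f g q f s e s: 2 trees
g q f s: 1 tree
g q f s e s: 1 tree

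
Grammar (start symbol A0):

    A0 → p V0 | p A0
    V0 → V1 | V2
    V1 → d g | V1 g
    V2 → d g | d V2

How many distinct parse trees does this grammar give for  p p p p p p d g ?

Parse trees for p p p p p p d g:
  [A0 p [A0 p [A0 p [A0 p [A0 p [A0 p [V0 [V1 d g]]]]]]]]
  [A0 p [A0 p [A0 p [A0 p [A0 p [A0 p [V0 [V2 d g]]]]]]]]

2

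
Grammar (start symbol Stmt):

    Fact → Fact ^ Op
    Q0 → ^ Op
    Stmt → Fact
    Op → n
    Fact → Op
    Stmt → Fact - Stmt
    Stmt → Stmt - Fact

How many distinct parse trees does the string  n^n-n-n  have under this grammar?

Parse trees for n^n-n-n:
  [Stmt [Fact [Fact [Op n]] ^ [Op n]] - [Stmt [Fact [Op n]] - [Stmt [Fact [Op n]]]]]
  [Stmt [Fact [Fact [Op n]] ^ [Op n]] - [Stmt [Stmt [Fact [Op n]]] - [Fact [Op n]]]]
  [Stmt [Stmt [Fact [Fact [Op n]] ^ [Op n]] - [Stmt [Fact [Op n]]]] - [Fact [Op n]]]
  [Stmt [Stmt [Stmt [Fact [Fact [Op n]] ^ [Op n]]] - [Fact [Op n]]] - [Fact [Op n]]]

4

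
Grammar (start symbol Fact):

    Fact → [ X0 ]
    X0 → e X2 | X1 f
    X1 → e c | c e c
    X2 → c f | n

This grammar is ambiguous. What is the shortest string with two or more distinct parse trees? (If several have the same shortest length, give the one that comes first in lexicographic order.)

[ e c f ]

length 4: no string has ≥2 trees
length 5: [ e c f ] has 2 parse trees

Two derivations of [ e c f ]:
  Fact ⇒ [ X0 ] ⇒ [ e X2 ] ⇒ [ e c f ]
  Fact ⇒ [ X0 ] ⇒ [ X1 f ] ⇒ [ e c f ]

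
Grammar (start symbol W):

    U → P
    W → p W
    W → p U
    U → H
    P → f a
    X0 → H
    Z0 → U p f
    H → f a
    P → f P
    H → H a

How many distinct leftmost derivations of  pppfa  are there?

2

Parse trees for pppfa:
  [W p [W p [W p [U [P f a]]]]]
  [W p [W p [W p [U [H f a]]]]]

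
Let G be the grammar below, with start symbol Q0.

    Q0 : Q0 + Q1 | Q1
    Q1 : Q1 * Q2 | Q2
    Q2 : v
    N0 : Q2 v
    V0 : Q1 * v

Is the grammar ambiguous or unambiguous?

Unambiguous

Only Q0, Q1, Q2 are reachable from Q0; ignoring the rest: This is a standard precedence ladder (Q0 over Q1 over Q2), with each level left-recursive on its own operator ('+' at Q0, '*' at Q1). That structure is LR(1), hence unambiguous.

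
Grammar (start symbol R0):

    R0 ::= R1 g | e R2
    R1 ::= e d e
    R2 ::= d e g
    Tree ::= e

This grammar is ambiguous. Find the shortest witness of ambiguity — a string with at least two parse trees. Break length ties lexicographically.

e d e g

length 4: e d e g has 2 parse trees

Two derivations of e d e g:
  R0 ⇒ R1 g ⇒ e d e g
  R0 ⇒ e R2 ⇒ e d e g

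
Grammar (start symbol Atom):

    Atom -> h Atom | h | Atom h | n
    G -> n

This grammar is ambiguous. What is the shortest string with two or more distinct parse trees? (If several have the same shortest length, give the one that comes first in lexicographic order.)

h h

length 1: no string has ≥2 trees
length 2: h h has 2 parse trees

Two derivations of h h:
  Atom ⇒ h Atom ⇒ h h
  Atom ⇒ Atom h ⇒ h h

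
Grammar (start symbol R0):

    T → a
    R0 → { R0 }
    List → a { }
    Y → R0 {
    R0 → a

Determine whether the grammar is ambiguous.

Unambiguous

(List, T, Y are unreachable from R0, so their rules don't affect L(R0).) Each string is a nest of matched brackets around a single atom. An opening bracket forces the recursive rule; an atom forces the base rule.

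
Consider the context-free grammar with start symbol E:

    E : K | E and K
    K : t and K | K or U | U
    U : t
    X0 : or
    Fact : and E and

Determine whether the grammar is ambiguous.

Witness: t and t

Derivation 1: E ⇒ K ⇒ t and K ⇒ t and U ⇒ t and t
Derivation 2: E ⇒ E and K ⇒ K and K ⇒ U and K ⇒ t and K ⇒ t and U ⇒ t and t

Two distinct leftmost derivations for the same string.

Ambiguous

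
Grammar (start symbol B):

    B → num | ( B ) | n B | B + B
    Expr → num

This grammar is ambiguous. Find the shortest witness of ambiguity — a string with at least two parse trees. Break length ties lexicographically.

length 1: no string has ≥2 trees
length 2: no string has ≥2 trees
length 3: no string has ≥2 trees
length 4: n num + num has 2 parse trees

Two derivations of n num + num:
  B ⇒ n B ⇒ n B + B ⇒ n num + B ⇒ n num + num
  B ⇒ B + B ⇒ n B + B ⇒ n num + B ⇒ n num + num

n num + num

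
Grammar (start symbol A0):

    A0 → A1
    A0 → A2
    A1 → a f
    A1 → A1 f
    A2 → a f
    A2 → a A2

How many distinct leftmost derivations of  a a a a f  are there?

1

Parse trees for a a a a f:
  [A0 [A2 a [A2 a [A2 a [A2 a f]]]]]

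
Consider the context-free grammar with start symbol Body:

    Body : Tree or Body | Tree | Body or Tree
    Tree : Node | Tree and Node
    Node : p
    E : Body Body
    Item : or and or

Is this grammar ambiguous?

Ambiguous

Witness: p or p

Derivation 1: Body ⇒ Tree or Body ⇒ Node or Body ⇒ p or Body ⇒ p or Tree ⇒ p or Node ⇒ p or p
Derivation 2: Body ⇒ Body or Tree ⇒ Tree or Tree ⇒ Node or Tree ⇒ p or Tree ⇒ p or Node ⇒ p or p

Two distinct leftmost derivations for the same string.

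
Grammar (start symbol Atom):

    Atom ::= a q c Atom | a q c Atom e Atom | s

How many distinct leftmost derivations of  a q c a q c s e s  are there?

Parse trees for a q c a q c s e s:
  [Atom a q c [Atom a q c [Atom s] e [Atom s]]]
  [Atom a q c [Atom a q c [Atom s]] e [Atom s]]

2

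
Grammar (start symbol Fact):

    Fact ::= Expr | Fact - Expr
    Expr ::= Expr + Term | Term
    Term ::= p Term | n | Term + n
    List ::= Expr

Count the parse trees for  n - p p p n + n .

5

Parse trees for n - p p p n + n:
  [Fact [Fact [Expr [Term n]]] - [Expr [Expr [Term p [Term p [Term p [Term n]]]]] + [Term n]]]
  [Fact [Fact [Expr [Term n]]] - [Expr [Term p [Term p [Term p [Term [Term n] + n]]]]]]
  [Fact [Fact [Expr [Term n]]] - [Expr [Term p [Term p [Term [Term p [Term n]] + n]]]]]
  [Fact [Fact [Expr [Term n]]] - [Expr [Term p [Term [Term p [Term p [Term n]]] + n]]]]
  [Fact [Fact [Expr [Term n]]] - [Expr [Term [Term p [Term p [Term p [Term n]]]] + n]]]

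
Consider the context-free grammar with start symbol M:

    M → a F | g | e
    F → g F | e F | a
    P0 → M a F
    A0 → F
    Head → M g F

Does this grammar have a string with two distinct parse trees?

Unambiguous

(P0, A0, Head are unreachable from M, so their rules don't affect L(M).) Restricted to the reachable nonterminals, every rule has the form A → t or A → t B, and no two rules for the same A share a first terminal. The grammar encodes a DFA — one run per string.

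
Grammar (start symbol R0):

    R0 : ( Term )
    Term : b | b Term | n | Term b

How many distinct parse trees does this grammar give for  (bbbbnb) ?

Parse trees for (bbbbnb):
  [R0 ( [Term b [Term b [Term b [Term b [Term [Term n] b]]]]] )]
  [R0 ( [Term b [Term b [Term b [Term [Term b [Term n]] b]]]] )]
  [R0 ( [Term b [Term b [Term [Term b [Term b [Term n]]] b]]] )]
  [R0 ( [Term b [Term [Term b [Term b [Term b [Term n]]]] b]] )]
  [R0 ( [Term [Term b [Term b [Term b [Term b [Term n]]]]] b] )]

5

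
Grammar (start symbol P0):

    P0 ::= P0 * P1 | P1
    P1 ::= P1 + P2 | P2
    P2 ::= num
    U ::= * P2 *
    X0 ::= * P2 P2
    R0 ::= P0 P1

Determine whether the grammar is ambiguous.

(U, X0, R0 are unreachable from P0, so their rules don't affect L(P0).) The grammar is stratified — P0 handles '*' (left-recursive), P1 handles '+', P2 atoms. Each operator has a fixed associativity and precedence level, so every string has one parse.

Unambiguous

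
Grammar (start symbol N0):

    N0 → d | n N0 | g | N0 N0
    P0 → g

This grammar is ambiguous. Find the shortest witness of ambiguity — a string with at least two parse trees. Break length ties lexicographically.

length 1: no string has ≥2 trees
length 2: no string has ≥2 trees
length 3: d d d has 2 parse trees

Two derivations of d d d:
  N0 ⇒ N0 N0 ⇒ d N0 ⇒ d N0 N0 ⇒ d d N0 ⇒ d d d
  N0 ⇒ N0 N0 ⇒ N0 N0 N0 ⇒ d N0 N0 ⇒ d d N0 ⇒ d d d

d d d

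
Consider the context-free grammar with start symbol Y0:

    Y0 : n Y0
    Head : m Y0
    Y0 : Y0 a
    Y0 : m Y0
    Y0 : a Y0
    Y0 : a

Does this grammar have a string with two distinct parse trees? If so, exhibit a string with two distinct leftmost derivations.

Ambiguous

Witness: a a

Derivation 1: Y0 ⇒ Y0 a ⇒ a a
Derivation 2: Y0 ⇒ a Y0 ⇒ a a

Two distinct leftmost derivations for the same string.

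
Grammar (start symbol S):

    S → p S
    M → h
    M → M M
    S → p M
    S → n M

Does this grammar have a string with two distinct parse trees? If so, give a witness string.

Ambiguous

Witness: n h h h

Derivation 1: S ⇒ n M ⇒ n M M ⇒ n h M ⇒ n h M M ⇒ n h h M ⇒ n h h h
Derivation 2: S ⇒ n M ⇒ n M M ⇒ n M M M ⇒ n h M M ⇒ n h h M ⇒ n h h h

Two distinct leftmost derivations for the same string.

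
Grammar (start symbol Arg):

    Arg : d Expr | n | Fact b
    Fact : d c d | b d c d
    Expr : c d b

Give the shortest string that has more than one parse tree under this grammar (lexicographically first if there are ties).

length 1: no string has ≥2 trees
length 4: d c d b has 2 parse trees

Two derivations of d c d b:
  Arg ⇒ d Expr ⇒ d c d b
  Arg ⇒ Fact b ⇒ d c d b

d c d b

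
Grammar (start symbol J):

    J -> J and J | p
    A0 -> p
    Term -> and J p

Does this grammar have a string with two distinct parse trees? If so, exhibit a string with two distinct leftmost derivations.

Witness: p and p and p

Derivation 1: J ⇒ J and J ⇒ J and J and J ⇒ p and J and J ⇒ p and p and J ⇒ p and p and p
Derivation 2: J ⇒ J and J ⇒ p and J ⇒ p and J and J ⇒ p and p and J ⇒ p and p and p

Two distinct leftmost derivations for the same string.

Ambiguous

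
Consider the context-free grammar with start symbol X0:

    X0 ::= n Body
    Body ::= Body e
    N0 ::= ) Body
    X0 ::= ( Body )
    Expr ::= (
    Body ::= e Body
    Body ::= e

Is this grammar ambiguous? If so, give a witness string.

Witness: n e e

Derivation 1: X0 ⇒ n Body ⇒ n Body e ⇒ n e e
Derivation 2: X0 ⇒ n Body ⇒ n e Body ⇒ n e e

Two distinct leftmost derivations for the same string.

Ambiguous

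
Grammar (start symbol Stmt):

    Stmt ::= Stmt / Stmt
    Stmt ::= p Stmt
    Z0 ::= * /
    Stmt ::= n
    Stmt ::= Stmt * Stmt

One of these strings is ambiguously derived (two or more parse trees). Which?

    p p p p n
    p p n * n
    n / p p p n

p p n * n

p p p p n: 1 tree
p p n * n: 3 trees
n / p p p n: 1 tree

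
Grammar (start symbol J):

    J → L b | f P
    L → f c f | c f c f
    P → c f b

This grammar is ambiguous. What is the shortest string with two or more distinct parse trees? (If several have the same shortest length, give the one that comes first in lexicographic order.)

length 4: f c f b has 2 parse trees

Two derivations of f c f b:
  J ⇒ L b ⇒ f c f b
  J ⇒ f P ⇒ f c f b

f c f b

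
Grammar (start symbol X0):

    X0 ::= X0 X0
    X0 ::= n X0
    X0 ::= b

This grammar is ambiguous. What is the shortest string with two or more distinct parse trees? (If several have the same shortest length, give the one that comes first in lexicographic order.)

length 1: no string has ≥2 trees
length 2: no string has ≥2 trees
length 3: b b b has 2 parse trees

Two derivations of b b b:
  X0 ⇒ X0 X0 ⇒ X0 X0 X0 ⇒ b X0 X0 ⇒ b b X0 ⇒ b b b
  X0 ⇒ X0 X0 ⇒ b X0 ⇒ b X0 X0 ⇒ b b X0 ⇒ b b b

b b b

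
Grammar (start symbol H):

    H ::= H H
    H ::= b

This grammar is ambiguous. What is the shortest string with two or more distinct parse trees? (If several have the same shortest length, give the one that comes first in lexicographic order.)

b b b

length 1: no string has ≥2 trees
length 2: no string has ≥2 trees
length 3: b b b has 2 parse trees

Two derivations of b b b:
  H ⇒ H H ⇒ H H H ⇒ b H H ⇒ b b H ⇒ b b b
  H ⇒ H H ⇒ b H ⇒ b H H ⇒ b b H ⇒ b b b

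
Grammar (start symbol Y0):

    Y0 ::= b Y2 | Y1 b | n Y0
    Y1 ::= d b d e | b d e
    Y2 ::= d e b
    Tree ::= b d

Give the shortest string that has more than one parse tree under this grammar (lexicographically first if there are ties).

b d e b

length 4: b d e b has 2 parse trees

Two derivations of b d e b:
  Y0 ⇒ b Y2 ⇒ b d e b
  Y0 ⇒ Y1 b ⇒ b d e b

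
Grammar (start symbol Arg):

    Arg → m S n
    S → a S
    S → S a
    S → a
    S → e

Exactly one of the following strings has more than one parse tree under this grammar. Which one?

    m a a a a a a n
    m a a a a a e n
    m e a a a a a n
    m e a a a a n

m a a a a a a n

m a a a a a a n: 32 trees
m a a a a a e n: 1 tree
m e a a a a a n: 1 tree
m e a a a a n: 1 tree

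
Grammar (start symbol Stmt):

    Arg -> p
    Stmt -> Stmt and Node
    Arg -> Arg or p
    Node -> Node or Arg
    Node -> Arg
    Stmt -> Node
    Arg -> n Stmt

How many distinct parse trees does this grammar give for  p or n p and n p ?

2

Parse trees for p or n p and n p:
  [Stmt [Stmt [Node [Node [Arg p]] or [Arg n [Stmt [Node [Arg p]]]]]] and [Node [Arg n [Stmt [Node [Arg p]]]]]]
  [Stmt [Node [Node [Arg p]] or [Arg n [Stmt [Stmt [Node [Arg p]]] and [Node [Arg n [Stmt [Node [Arg p]]]]]]]]]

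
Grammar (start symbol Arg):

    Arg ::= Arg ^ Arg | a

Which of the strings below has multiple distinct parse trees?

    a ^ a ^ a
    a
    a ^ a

a ^ a ^ a

a ^ a ^ a: 2 trees
a: 1 tree
a ^ a: 1 tree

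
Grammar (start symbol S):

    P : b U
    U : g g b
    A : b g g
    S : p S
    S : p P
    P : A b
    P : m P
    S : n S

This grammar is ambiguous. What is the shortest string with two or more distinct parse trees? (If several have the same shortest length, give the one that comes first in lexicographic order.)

length 5: p b g g b has 2 parse trees

Two derivations of p b g g b:
  S ⇒ p P ⇒ p b U ⇒ p b g g b
  S ⇒ p P ⇒ p A b ⇒ p b g g b

p b g g b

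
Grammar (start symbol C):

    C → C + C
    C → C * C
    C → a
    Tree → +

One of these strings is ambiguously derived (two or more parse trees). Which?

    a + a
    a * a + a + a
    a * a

a * a + a + a

a + a: 1 tree
a * a + a + a: 5 trees
a * a: 1 tree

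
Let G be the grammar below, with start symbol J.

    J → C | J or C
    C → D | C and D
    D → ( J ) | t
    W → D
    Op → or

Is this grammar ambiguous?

Only J, C, D are reachable from J; ignoring the rest: J → J or C | C  ;  C → C and D | D  — a left-associative chain with D at the bottom. Each string factors uniquely by precedence.

Unambiguous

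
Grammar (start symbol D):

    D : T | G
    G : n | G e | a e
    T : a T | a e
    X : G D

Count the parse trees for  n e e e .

1

Parse trees for n e e e:
  [D [G [G [G [G n] e] e] e]]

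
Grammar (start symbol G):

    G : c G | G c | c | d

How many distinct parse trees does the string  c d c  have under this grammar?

2

Parse trees for c d c:
  [G c [G [G d] c]]
  [G [G c [G d]] c]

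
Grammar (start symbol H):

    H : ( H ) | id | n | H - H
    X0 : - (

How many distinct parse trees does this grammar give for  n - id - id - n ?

5

Parse trees for n - id - id - n:
  [H [H n] - [H [H id] - [H [H id] - [H n]]]]
  [H [H n] - [H [H [H id] - [H id]] - [H n]]]
  [H [H [H n] - [H id]] - [H [H id] - [H n]]]
  [H [H [H n] - [H [H id] - [H id]]] - [H n]]
  [H [H [H [H n] - [H id]] - [H id]] - [H n]]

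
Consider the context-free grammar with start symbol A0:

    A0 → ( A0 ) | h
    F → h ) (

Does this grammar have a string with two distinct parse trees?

(F is unreachable from A0, so its rules don't affect L(A0).) L(A0) is { openⁿ atom closeⁿ : n ≥ 0 }. The bracket depth fixes n, and the derivation is forced at every step.

Unambiguous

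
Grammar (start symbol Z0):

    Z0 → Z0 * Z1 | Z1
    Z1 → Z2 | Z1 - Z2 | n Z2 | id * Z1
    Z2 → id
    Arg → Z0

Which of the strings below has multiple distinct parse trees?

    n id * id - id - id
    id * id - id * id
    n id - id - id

id * id - id * id

n id * id - id - id: 1 tree
id * id - id * id: 3 trees
n id - id - id: 1 tree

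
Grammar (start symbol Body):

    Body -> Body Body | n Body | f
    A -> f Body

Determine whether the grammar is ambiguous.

Ambiguous

Witness: f f f

Derivation 1: Body ⇒ Body Body ⇒ Body Body Body ⇒ f Body Body ⇒ f f Body ⇒ f f f
Derivation 2: Body ⇒ Body Body ⇒ f Body ⇒ f Body Body ⇒ f f Body ⇒ f f f

Two distinct leftmost derivations for the same string.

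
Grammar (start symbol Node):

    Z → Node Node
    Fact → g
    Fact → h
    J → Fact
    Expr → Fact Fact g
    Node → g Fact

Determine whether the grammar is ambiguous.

Unambiguous

Only Node, Fact are reachable from Node; ignoring the rest: The reachable rules are right-linear with at most one rule per (nonterminal, next-terminal) pair. Each input token forces the next rule, so parsing is deterministic.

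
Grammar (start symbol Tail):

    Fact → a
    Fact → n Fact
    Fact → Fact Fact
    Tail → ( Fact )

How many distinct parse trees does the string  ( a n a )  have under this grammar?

Parse trees for ( a n a ):
  [Tail ( [Fact [Fact a] [Fact n [Fact a]]] )]

1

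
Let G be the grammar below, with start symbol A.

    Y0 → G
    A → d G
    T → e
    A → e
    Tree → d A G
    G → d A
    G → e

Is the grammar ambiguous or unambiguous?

Unambiguous

Only A, G are reachable from A; ignoring the rest: Each reachable nonterminal has at most one production per leading terminal, and all productions are right-linear; the derivation is determined token-by-token.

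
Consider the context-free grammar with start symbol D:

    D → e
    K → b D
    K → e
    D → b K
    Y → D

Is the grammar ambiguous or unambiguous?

Unambiguous

(Y is unreachable from D, so its rules don't affect L(D).) Each reachable nonterminal has at most one production per leading terminal, and all productions are right-linear; the derivation is determined token-by-token.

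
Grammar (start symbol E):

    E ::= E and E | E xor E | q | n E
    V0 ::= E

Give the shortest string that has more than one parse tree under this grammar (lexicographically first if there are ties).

n q and q

length 1: no string has ≥2 trees
length 2: no string has ≥2 trees
length 3: no string has ≥2 trees
length 4: n q and q has 2 parse trees

Two derivations of n q and q:
  E ⇒ E and E ⇒ n E and E ⇒ n q and E ⇒ n q and q
  E ⇒ n E ⇒ n E and E ⇒ n q and E ⇒ n q and q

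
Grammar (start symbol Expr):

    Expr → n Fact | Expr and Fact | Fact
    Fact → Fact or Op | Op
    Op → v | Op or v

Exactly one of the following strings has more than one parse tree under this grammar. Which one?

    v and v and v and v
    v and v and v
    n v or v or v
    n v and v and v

v and v and v and v: 1 tree
v and v and v: 1 tree
n v or v or v: 4 trees
n v and v and v: 1 tree

n v or v or v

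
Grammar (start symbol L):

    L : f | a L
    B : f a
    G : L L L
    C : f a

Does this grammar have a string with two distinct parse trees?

Only L is reachable from L; ignoring the rest: Restricted to the reachable nonterminals, every rule has the form A → t or A → t B, and no two rules for the same A share a first terminal. The grammar encodes a DFA — one run per string.

Unambiguous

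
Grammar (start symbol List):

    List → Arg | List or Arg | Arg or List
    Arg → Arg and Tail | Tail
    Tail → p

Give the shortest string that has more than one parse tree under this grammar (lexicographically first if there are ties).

length 1: no string has ≥2 trees
length 3: p or p has 2 parse trees

Two derivations of p or p:
  List ⇒ List or Arg ⇒ Arg or Arg ⇒ Tail or Arg ⇒ p or Arg ⇒ p or Tail ⇒ p or p
  List ⇒ Arg or List ⇒ Tail or List ⇒ p or List ⇒ p or Arg ⇒ p or Tail ⇒ p or p

p or p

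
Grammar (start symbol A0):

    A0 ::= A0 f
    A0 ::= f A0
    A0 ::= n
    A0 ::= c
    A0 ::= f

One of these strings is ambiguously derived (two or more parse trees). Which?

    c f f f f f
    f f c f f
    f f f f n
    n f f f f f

f f c f f

c f f f f f: 1 tree
f f c f f: 6 trees
f f f f n: 1 tree
n f f f f f: 1 tree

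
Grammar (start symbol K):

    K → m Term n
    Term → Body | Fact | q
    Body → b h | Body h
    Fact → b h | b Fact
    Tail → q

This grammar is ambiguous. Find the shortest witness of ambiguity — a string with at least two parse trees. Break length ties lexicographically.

length 3: no string has ≥2 trees
length 4: m b h n has 2 parse trees

Two derivations of m b h n:
  K ⇒ m Term n ⇒ m Body n ⇒ m b h n
  K ⇒ m Term n ⇒ m Fact n ⇒ m b h n

m b h n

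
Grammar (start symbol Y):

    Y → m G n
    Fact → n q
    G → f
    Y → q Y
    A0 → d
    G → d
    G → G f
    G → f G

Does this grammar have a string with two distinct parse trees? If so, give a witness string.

Ambiguous

Witness: m f f n

Derivation 1: Y ⇒ m G n ⇒ m G f n ⇒ m f f n
Derivation 2: Y ⇒ m G n ⇒ m f G n ⇒ m f f n

Two distinct leftmost derivations for the same string.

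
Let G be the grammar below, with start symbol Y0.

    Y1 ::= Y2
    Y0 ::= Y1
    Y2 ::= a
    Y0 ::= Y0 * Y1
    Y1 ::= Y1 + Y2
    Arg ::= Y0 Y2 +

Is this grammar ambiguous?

Unambiguous

Only Y0, Y1, Y2 are reachable from Y0; ignoring the rest: Y0 → Y0 * Y1 | Y1  ;  Y1 → Y1 + Y2 | Y2  — a left-associative chain with Y2 at the bottom. Each string factors uniquely by precedence.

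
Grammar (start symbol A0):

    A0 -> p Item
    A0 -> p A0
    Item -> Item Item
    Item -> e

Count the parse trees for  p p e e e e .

Parse trees for p p e e e e:
  [A0 p [A0 p [Item [Item e] [Item [Item e] [Item [Item e] [Item e]]]]]]
  [A0 p [A0 p [Item [Item e] [Item [Item [Item e] [Item e]] [Item e]]]]]
  [A0 p [A0 p [Item [Item [Item e] [Item e]] [Item [Item e] [Item e]]]]]
  [A0 p [A0 p [Item [Item [Item e] [Item [Item e] [Item e]]] [Item e]]]]
  [A0 p [A0 p [Item [Item [Item [Item e] [Item e]] [Item e]] [Item e]]]]

5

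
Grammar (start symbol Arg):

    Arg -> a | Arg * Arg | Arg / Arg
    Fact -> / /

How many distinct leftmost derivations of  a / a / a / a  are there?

5

Parse trees for a / a / a / a:
  [Arg [Arg a] / [Arg [Arg a] / [Arg [Arg a] / [Arg a]]]]
  [Arg [Arg a] / [Arg [Arg [Arg a] / [Arg a]] / [Arg a]]]
  [Arg [Arg [Arg a] / [Arg a]] / [Arg [Arg a] / [Arg a]]]
  [Arg [Arg [Arg a] / [Arg [Arg a] / [Arg a]]] / [Arg a]]
  [Arg [Arg [Arg [Arg a] / [Arg a]] / [Arg a]] / [Arg a]]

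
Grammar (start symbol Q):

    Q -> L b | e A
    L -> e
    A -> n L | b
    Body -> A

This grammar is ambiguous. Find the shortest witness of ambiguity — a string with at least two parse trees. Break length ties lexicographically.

e b

length 2: e b has 2 parse trees

Two derivations of e b:
  Q ⇒ L b ⇒ e b
  Q ⇒ e A ⇒ e b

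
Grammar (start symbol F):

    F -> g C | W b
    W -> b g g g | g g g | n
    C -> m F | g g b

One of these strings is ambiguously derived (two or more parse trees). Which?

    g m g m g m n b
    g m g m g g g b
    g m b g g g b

g m g m g g g b

g m g m g m n b: 1 tree
g m g m g g g b: 2 trees
g m b g g g b: 1 tree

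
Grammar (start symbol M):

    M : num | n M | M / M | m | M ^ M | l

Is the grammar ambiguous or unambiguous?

Ambiguous

Witness: n l / l

Derivation 1: M ⇒ n M ⇒ n M / M ⇒ n l / M ⇒ n l / l
Derivation 2: M ⇒ M / M ⇒ n M / M ⇒ n l / M ⇒ n l / l

Two distinct leftmost derivations for the same string.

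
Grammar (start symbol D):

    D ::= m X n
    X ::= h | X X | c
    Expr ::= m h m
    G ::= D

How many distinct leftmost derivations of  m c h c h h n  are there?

14

Parse trees for m c h c h h n (showing first 6 of 14):
  [D m [X [X c] [X [X h] [X [X c] [X [X h] [X h]]]]] n]
  [D m [X [X c] [X [X h] [X [X [X c] [X h]] [X h]]]] n]
  [D m [X [X c] [X [X [X h] [X c]] [X [X h] [X h]]]] n]
  [D m [X [X c] [X [X [X h] [X [X c] [X h]]] [X h]]] n]
  [D m [X [X c] [X [X [X [X h] [X c]] [X h]] [X h]]] n]
  [D m [X [X [X c] [X h]] [X [X c] [X [X h] [X h]]]] n]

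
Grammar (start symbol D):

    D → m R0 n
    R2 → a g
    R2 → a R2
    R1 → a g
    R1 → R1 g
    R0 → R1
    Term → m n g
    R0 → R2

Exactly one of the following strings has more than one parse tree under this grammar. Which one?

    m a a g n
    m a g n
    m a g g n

m a a g n: 1 tree
m a g n: 2 trees
m a g g n: 1 tree

m a g n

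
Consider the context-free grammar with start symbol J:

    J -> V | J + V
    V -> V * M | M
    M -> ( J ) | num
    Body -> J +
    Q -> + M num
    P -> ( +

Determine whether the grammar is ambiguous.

Unambiguous

(Body, Q, P are unreachable from J, so their rules don't affect L(J).) J → J + V | V  ;  V → V * M | M  — a left-associative chain with M at the bottom. Each string factors uniquely by precedence.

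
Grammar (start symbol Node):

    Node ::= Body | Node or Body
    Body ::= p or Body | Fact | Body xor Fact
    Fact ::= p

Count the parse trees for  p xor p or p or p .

Parse trees for p xor p or p or p:
  [Node [Node [Body [Body [Fact p]] xor [Fact p]]] or [Body p or [Body [Fact p]]]]
  [Node [Node [Node [Body [Body [Fact p]] xor [Fact p]]] or [Body [Fact p]]] or [Body [Fact p]]]

2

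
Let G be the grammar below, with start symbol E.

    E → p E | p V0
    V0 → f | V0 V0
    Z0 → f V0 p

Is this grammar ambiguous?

Witness: p f f f

Derivation 1: E ⇒ p V0 ⇒ p V0 V0 ⇒ p f V0 ⇒ p f V0 V0 ⇒ p f f V0 ⇒ p f f f
Derivation 2: E ⇒ p V0 ⇒ p V0 V0 ⇒ p V0 V0 V0 ⇒ p f V0 V0 ⇒ p f f V0 ⇒ p f f f

Two distinct leftmost derivations for the same string.

Ambiguous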